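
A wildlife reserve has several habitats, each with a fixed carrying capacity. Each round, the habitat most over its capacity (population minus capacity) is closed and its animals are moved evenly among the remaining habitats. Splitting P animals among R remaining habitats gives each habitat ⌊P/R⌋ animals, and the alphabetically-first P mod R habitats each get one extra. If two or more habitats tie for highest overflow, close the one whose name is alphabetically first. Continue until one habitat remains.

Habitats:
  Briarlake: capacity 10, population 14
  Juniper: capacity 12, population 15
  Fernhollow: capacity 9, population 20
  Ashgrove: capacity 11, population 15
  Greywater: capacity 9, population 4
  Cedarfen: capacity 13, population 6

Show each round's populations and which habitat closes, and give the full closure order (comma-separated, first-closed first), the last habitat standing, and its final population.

Round 1: Ashgrove=15 Briarlake=14 Cedarfen=6 Fernhollow=20 Greywater=4 Juniper=15 → close Fernhollow (overflow 11)
  20÷5 = 4 each, +1 to first 0
Round 2: Ashgrove=19 Briarlake=18 Cedarfen=10 Greywater=8 Juniper=19 → close Ashgrove (overflow 8)
  19÷4 = 4 each, +1 to first 3
Round 3: Briarlake=23 Cedarfen=15 Greywater=13 Juniper=23 → close Briarlake (overflow 13)
  23÷3 = 7 each, +1 to first 2
Round 4: Cedarfen=23 Greywater=21 Juniper=30 → close Juniper (overflow 18)
  30÷2 = 15 each, +1 to first 0
Round 5: Cedarfen=38 Greywater=36 → close Greywater (overflow 27)
  36÷1 = 36 each, +1 to first 0

Closure order: Fernhollow, Ashgrove, Briarlake, Juniper, Greywater
Last habitat: Cedarfen with 74 animals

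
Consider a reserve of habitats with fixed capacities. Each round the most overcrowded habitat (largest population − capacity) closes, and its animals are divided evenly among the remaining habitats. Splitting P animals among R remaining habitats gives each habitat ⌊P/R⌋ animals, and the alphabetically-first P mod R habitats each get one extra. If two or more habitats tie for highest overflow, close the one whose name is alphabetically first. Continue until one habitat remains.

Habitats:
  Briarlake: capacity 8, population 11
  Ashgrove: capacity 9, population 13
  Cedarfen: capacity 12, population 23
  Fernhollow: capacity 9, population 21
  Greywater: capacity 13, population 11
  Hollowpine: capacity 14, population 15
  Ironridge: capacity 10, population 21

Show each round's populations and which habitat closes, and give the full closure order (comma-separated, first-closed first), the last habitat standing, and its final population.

Round 1: Ashgrove=13 Briarlake=11 Cedarfen=23 Fernhollow=21 Greywater=11 Hollowpine=15 Ironridge=21 → close Fernhollow (overflow 12)
  21÷6 = 3 each, +1 to first 3
Round 2: Ashgrove=17 Briarlake=15 Cedarfen=27 Greywater=14 Hollowpine=18 Ironridge=24 → close Cedarfen (overflow 15)
  27÷5 = 5 each, +1 to first 2
Round 3: Ashgrove=23 Briarlake=21 Greywater=19 Hollowpine=23 Ironridge=29 → close Ironridge (overflow 19)
  29÷4 = 7 each, +1 to first 1
Round 4: Ashgrove=31 Briarlake=28 Greywater=26 Hollowpine=30 → close Ashgrove (overflow 22)
  31÷3 = 10 each, +1 to first 1
Round 5: Briarlake=39 Greywater=36 Hollowpine=40 → close Briarlake (overflow 31)
  39÷2 = 19 each, +1 to first 1
Round 6: Greywater=56 Hollowpine=59 → close Hollowpine (overflow 45)
  59÷1 = 59 each, +1 to first 0

Closure order: Fernhollow, Cedarfen, Ironridge, Ashgrove, Briarlake, Hollowpine
Last habitat: Greywater with 115 animals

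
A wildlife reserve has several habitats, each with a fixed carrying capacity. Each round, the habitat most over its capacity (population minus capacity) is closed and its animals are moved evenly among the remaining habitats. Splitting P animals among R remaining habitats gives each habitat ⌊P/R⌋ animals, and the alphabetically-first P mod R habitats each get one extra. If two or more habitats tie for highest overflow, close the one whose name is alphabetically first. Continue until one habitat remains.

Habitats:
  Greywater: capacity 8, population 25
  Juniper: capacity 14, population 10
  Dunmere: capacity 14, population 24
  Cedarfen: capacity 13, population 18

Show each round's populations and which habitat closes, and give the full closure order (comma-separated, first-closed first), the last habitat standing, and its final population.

Closure order: Greywater, Dunmere, Cedarfen
Last habitat: Juniper with 77 animals

Round 1: Cedarfen=18 Dunmere=24 Greywater=25 Juniper=10 → close Greywater (overflow 17)
  25÷3 = 8 each, +1 to first 1
Round 2: Cedarfen=27 Dunmere=32 Juniper=18 → close Dunmere (overflow 18)
  32÷2 = 16 each, +1 to first 0
Round 3: Cedarfen=43 Juniper=34 → close Cedarfen (overflow 30)
  43÷1 = 43 each, +1 to first 0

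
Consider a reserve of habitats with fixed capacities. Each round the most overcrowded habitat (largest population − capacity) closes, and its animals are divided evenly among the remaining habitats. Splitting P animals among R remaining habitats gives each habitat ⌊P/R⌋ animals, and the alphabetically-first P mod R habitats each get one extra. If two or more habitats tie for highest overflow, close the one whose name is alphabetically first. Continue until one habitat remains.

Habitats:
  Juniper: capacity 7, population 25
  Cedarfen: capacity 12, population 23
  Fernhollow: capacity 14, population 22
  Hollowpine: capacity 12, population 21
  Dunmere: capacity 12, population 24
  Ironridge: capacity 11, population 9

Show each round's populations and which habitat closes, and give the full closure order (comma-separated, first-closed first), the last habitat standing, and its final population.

Closure order: Juniper, Dunmere, Cedarfen, Hollowpine, Fernhollow
Last habitat: Ironridge with 124 animals

Round 1: Cedarfen=23 Dunmere=24 Fernhollow=22 Hollowpine=21 Ironridge=9 Juniper=25 → close Juniper (overflow 18)
  25÷5 = 5 each, +1 to first 0
Round 2: Cedarfen=28 Dunmere=29 Fernhollow=27 Hollowpine=26 Ironridge=14 → close Dunmere (overflow 17)
  29÷4 = 7 each, +1 to first 1
Round 3: Cedarfen=36 Fernhollow=34 Hollowpine=33 Ironridge=21 → close Cedarfen (overflow 24)
  36÷3 = 12 each, +1 to first 0
Round 4: Fernhollow=46 Hollowpine=45 Ironridge=33 → close Hollowpine (overflow 33)
  45÷2 = 22 each, +1 to first 1
Round 5: Fernhollow=69 Ironridge=55 → close Fernhollow (overflow 55)
  69÷1 = 69 each, +1 to first 0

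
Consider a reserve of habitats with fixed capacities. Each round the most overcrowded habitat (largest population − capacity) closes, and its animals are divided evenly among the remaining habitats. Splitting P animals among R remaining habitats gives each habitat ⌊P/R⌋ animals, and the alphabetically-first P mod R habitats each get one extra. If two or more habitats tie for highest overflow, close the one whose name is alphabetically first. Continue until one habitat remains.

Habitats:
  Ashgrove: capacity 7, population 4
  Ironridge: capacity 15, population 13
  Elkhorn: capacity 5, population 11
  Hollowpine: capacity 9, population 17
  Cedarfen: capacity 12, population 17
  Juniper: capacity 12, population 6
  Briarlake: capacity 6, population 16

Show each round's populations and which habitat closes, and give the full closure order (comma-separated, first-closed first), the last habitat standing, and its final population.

Closure order: Briarlake, Hollowpine, Elkhorn, Cedarfen, Ashgrove, Ironridge
Last habitat: Juniper with 84 animals

Round 1: Ashgrove=4 Briarlake=16 Cedarfen=17 Elkhorn=11 Hollowpine=17 Ironridge=13 Juniper=6 → close Briarlake (overflow 10)
  16÷6 = 2 each, +1 to first 4
Round 2: Ashgrove=7 Cedarfen=20 Elkhorn=14 Hollowpine=20 Ironridge=15 Juniper=8 → close Hollowpine (overflow 11)
  20÷5 = 4 each, +1 to first 0
Round 3: Ashgrove=11 Cedarfen=24 Elkhorn=18 Ironridge=19 Juniper=12 → close Elkhorn (overflow 13)
  18÷4 = 4 each, +1 to first 2
Round 4: Ashgrove=16 Cedarfen=29 Ironridge=23 Juniper=16 → close Cedarfen (overflow 17)
  29÷3 = 9 each, +1 to first 2
Round 5: Ashgrove=26 Ironridge=33 Juniper=25 → close Ashgrove (overflow 19)
  26÷2 = 13 each, +1 to first 0
Round 6: Ironridge=46 Juniper=38 → close Ironridge (overflow 31)
  46÷1 = 46 each, +1 to first 0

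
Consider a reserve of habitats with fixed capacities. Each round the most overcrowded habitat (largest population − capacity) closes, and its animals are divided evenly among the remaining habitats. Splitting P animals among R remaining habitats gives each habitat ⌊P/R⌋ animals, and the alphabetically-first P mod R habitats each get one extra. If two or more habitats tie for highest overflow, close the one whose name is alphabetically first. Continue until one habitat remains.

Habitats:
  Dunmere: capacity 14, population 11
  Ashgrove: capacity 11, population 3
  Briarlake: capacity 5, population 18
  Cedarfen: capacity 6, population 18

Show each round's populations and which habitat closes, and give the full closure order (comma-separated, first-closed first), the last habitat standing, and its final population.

Closure order: Briarlake, Cedarfen, Dunmere
Last habitat: Ashgrove with 50 animals

Round 1: Ashgrove=3 Briarlake=18 Cedarfen=18 Dunmere=11 → close Briarlake (overflow 13)
  18÷3 = 6 each, +1 to first 0
Round 2: Ashgrove=9 Cedarfen=24 Dunmere=17 → close Cedarfen (overflow 18)
  24÷2 = 12 each, +1 to first 0
Round 3: Ashgrove=21 Dunmere=29 → close Dunmere (overflow 15)
  29÷1 = 29 each, +1 to first 0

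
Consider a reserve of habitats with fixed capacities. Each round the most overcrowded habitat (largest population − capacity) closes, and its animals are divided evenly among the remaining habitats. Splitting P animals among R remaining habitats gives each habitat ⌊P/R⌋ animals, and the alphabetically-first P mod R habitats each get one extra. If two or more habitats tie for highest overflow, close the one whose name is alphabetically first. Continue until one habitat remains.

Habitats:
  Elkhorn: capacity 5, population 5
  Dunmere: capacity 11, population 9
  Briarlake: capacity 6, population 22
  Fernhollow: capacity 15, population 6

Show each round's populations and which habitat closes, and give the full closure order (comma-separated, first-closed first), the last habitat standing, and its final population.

Closure order: Briarlake, Elkhorn, Dunmere
Last habitat: Fernhollow with 42 animals

Round 1: Briarlake=22 Dunmere=9 Elkhorn=5 Fernhollow=6 → close Briarlake (overflow 16)
  22÷3 = 7 each, +1 to first 1
Round 2: Dunmere=17 Elkhorn=12 Fernhollow=13 → close Elkhorn (overflow 7)
  12÷2 = 6 each, +1 to first 0
Round 3: Dunmere=23 Fernhollow=19 → close Dunmere (overflow 12)
  23÷1 = 23 each, +1 to first 0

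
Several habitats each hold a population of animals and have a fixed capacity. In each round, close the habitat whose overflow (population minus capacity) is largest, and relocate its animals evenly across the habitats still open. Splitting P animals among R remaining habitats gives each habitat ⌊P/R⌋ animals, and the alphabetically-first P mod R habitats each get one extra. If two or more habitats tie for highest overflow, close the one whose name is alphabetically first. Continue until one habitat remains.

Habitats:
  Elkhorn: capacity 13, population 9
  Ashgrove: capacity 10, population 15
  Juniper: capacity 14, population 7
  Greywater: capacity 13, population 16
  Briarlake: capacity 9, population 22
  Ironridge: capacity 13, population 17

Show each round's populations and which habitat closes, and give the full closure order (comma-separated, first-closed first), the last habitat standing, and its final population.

Closure order: Briarlake, Ashgrove, Ironridge, Greywater, Elkhorn
Last habitat: Juniper with 86 animals

Round 1: Ashgrove=15 Briarlake=22 Elkhorn=9 Greywater=16 Ironridge=17 Juniper=7 → close Briarlake (overflow 13)
  22÷5 = 4 each, +1 to first 2
Round 2: Ashgrove=20 Elkhorn=14 Greywater=20 Ironridge=21 Juniper=11 → close Ashgrove (overflow 10)
  20÷4 = 5 each, +1 to first 0
Round 3: Elkhorn=19 Greywater=25 Ironridge=26 Juniper=16 → close Ironridge (overflow 13)
  26÷3 = 8 each, +1 to first 2
Round 4: Elkhorn=28 Greywater=34 Juniper=24 → close Greywater (overflow 21)
  34÷2 = 17 each, +1 to first 0
Round 5: Elkhorn=45 Juniper=41 → close Elkhorn (overflow 32)
  45÷1 = 45 each, +1 to first 0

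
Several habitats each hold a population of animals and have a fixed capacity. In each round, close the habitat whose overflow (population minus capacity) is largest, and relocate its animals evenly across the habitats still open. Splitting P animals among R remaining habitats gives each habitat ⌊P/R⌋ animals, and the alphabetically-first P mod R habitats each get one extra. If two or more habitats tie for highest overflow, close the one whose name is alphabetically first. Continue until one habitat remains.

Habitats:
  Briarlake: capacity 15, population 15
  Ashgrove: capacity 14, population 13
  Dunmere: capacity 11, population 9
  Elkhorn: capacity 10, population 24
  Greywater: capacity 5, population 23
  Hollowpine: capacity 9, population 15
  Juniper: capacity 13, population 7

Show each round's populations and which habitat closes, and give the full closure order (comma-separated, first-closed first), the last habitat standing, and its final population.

Round 1: Ashgrove=13 Briarlake=15 Dunmere=9 Elkhorn=24 Greywater=23 Hollowpine=15 Juniper=7 → close Greywater (overflow 18)
  23÷6 = 3 each, +1 to first 5
Round 2: Ashgrove=17 Briarlake=19 Dunmere=13 Elkhorn=28 Hollowpine=19 Juniper=10 → close Elkhorn (overflow 18)
  28÷5 = 5 each, +1 to first 3
Round 3: Ashgrove=23 Briarlake=25 Dunmere=19 Hollowpine=24 Juniper=15 → close Hollowpine (overflow 15)
  24÷4 = 6 each, +1 to first 0
Round 4: Ashgrove=29 Briarlake=31 Dunmere=25 Juniper=21 → close Briarlake (overflow 16)
  31÷3 = 10 each, +1 to first 1
Round 5: Ashgrove=40 Dunmere=35 Juniper=31 → close Ashgrove (overflow 26)
  40÷2 = 20 each, +1 to first 0
Round 6: Dunmere=55 Juniper=51 → close Dunmere (overflow 44)
  55÷1 = 55 each, +1 to first 0

Closure order: Greywater, Elkhorn, Hollowpine, Briarlake, Ashgrove, Dunmere
Last habitat: Juniper with 106 animals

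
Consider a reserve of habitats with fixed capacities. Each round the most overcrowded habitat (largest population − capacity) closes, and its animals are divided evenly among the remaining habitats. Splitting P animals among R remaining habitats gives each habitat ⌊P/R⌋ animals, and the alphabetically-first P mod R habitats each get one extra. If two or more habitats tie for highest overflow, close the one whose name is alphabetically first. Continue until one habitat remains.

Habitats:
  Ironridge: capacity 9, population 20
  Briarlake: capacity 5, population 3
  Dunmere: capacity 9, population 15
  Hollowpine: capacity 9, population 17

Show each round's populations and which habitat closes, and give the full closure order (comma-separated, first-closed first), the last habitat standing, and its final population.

Closure order: Ironridge, Hollowpine, Dunmere
Last habitat: Briarlake with 55 animals

Round 1: Briarlake=3 Dunmere=15 Hollowpine=17 Ironridge=20 → close Ironridge (overflow 11)
  20÷3 = 6 each, +1 to first 2
Round 2: Briarlake=10 Dunmere=22 Hollowpine=23 → close Hollowpine (overflow 14)
  23÷2 = 11 each, +1 to first 1
Round 3: Briarlake=22 Dunmere=33 → close Dunmere (overflow 24)
  33÷1 = 33 each, +1 to first 0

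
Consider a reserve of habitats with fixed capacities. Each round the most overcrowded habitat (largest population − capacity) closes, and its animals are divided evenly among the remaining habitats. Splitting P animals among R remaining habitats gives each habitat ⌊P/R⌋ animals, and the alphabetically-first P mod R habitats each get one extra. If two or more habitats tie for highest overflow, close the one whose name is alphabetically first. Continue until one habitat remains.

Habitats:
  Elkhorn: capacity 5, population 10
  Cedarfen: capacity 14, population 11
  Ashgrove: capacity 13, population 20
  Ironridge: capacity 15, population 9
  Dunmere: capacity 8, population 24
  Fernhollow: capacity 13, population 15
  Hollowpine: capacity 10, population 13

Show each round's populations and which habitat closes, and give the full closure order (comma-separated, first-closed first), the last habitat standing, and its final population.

Closure order: Dunmere, Ashgrove, Elkhorn, Hollowpine, Fernhollow, Cedarfen
Last habitat: Ironridge with 102 animals

Round 1: Ashgrove=20 Cedarfen=11 Dunmere=24 Elkhorn=10 Fernhollow=15 Hollowpine=13 Ironridge=9 → close Dunmere (overflow 16)
  24÷6 = 4 each, +1 to first 0
Round 2: Ashgrove=24 Cedarfen=15 Elkhorn=14 Fernhollow=19 Hollowpine=17 Ironridge=13 → close Ashgrove (overflow 11)
  24÷5 = 4 each, +1 to first 4
Round 3: Cedarfen=20 Elkhorn=19 Fernhollow=24 Hollowpine=22 Ironridge=17 → close Elkhorn (overflow 14)
  19÷4 = 4 each, +1 to first 3
Round 4: Cedarfen=25 Fernhollow=29 Hollowpine=27 Ironridge=21 → close Hollowpine (overflow 17)
  27÷3 = 9 each, +1 to first 0
Round 5: Cedarfen=34 Fernhollow=38 Ironridge=30 → close Fernhollow (overflow 25)
  38÷2 = 19 each, +1 to first 0
Round 6: Cedarfen=53 Ironridge=49 → close Cedarfen (overflow 39)
  53÷1 = 53 each, +1 to first 0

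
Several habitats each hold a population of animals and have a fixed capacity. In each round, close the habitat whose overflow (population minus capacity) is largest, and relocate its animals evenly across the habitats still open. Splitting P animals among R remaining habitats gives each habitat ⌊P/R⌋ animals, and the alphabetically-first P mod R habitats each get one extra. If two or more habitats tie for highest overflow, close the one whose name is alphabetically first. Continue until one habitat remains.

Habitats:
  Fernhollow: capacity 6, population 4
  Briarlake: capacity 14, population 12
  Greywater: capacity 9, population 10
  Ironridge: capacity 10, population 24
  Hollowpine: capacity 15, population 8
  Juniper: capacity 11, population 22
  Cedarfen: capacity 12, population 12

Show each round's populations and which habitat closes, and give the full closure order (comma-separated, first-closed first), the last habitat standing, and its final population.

Closure order: Ironridge, Juniper, Greywater, Cedarfen, Briarlake, Fernhollow
Last habitat: Hollowpine with 92 animals

Round 1: Briarlake=12 Cedarfen=12 Fernhollow=4 Greywater=10 Hollowpine=8 Ironridge=24 Juniper=22 → close Ironridge (overflow 14)
  24÷6 = 4 each, +1 to first 0
Round 2: Briarlake=16 Cedarfen=16 Fernhollow=8 Greywater=14 Hollowpine=12 Juniper=26 → close Juniper (overflow 15)
  26÷5 = 5 each, +1 to first 1
Round 3: Briarlake=22 Cedarfen=21 Fernhollow=13 Greywater=19 Hollowpine=17 → close Greywater (overflow 10)
  19÷4 = 4 each, +1 to first 3
Round 4: Briarlake=27 Cedarfen=26 Fernhollow=18 Hollowpine=21 → close Cedarfen (overflow 14)
  26÷3 = 8 each, +1 to first 2
Round 5: Briarlake=36 Fernhollow=27 Hollowpine=29 → close Briarlake (overflow 22)
  36÷2 = 18 each, +1 to first 0
Round 6: Fernhollow=45 Hollowpine=47 → close Fernhollow (overflow 39)
  45÷1 = 45 each, +1 to first 0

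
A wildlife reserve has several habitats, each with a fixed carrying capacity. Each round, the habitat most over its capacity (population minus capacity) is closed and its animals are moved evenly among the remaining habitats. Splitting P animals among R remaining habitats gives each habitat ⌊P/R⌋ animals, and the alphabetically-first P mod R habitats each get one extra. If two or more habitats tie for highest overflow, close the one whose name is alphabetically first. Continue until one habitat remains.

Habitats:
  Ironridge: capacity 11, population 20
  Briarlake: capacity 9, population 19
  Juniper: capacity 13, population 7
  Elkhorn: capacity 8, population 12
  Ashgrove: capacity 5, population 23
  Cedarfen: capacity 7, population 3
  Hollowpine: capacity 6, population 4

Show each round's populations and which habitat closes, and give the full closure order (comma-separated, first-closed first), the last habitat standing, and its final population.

Closure order: Ashgrove, Briarlake, Ironridge, Elkhorn, Hollowpine, Cedarfen
Last habitat: Juniper with 88 animals

Round 1: Ashgrove=23 Briarlake=19 Cedarfen=3 Elkhorn=12 Hollowpine=4 Ironridge=20 Juniper=7 → close Ashgrove (overflow 18)
  23÷6 = 3 each, +1 to first 5
Round 2: Briarlake=23 Cedarfen=7 Elkhorn=16 Hollowpine=8 Ironridge=24 Juniper=10 → close Briarlake (overflow 14)
  23÷5 = 4 each, +1 to first 3
Round 3: Cedarfen=12 Elkhorn=21 Hollowpine=13 Ironridge=28 Juniper=14 → close Ironridge (overflow 17)
  28÷4 = 7 each, +1 to first 0
Round 4: Cedarfen=19 Elkhorn=28 Hollowpine=20 Juniper=21 → close Elkhorn (overflow 20)
  28÷3 = 9 each, +1 to first 1
Round 5: Cedarfen=29 Hollowpine=29 Juniper=30 → close Hollowpine (overflow 23)
  29÷2 = 14 each, +1 to first 1
Round 6: Cedarfen=44 Juniper=44 → close Cedarfen (overflow 37)
  44÷1 = 44 each, +1 to first 0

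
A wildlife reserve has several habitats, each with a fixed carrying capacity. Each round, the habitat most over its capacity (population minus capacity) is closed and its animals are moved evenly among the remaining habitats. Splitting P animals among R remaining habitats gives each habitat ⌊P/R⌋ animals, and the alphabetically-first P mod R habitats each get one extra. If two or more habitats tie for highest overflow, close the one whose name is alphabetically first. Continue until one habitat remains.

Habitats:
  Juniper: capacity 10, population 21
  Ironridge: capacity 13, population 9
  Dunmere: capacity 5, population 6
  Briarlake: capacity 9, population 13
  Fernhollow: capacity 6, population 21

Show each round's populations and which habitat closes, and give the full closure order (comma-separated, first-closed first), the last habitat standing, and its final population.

Round 1: Briarlake=13 Dunmere=6 Fernhollow=21 Ironridge=9 Juniper=21 → close Fernhollow (overflow 15)
  21÷4 = 5 each, +1 to first 1
Round 2: Briarlake=19 Dunmere=11 Ironridge=14 Juniper=26 → close Juniper (overflow 16)
  26÷3 = 8 each, +1 to first 2
Round 3: Briarlake=28 Dunmere=20 Ironridge=22 → close Briarlake (overflow 19)
  28÷2 = 14 each, +1 to first 0
Round 4: Dunmere=34 Ironridge=36 → close Dunmere (overflow 29)
  34÷1 = 34 each, +1 to first 0

Closure order: Fernhollow, Juniper, Briarlake, Dunmere
Last habitat: Ironridge with 70 animals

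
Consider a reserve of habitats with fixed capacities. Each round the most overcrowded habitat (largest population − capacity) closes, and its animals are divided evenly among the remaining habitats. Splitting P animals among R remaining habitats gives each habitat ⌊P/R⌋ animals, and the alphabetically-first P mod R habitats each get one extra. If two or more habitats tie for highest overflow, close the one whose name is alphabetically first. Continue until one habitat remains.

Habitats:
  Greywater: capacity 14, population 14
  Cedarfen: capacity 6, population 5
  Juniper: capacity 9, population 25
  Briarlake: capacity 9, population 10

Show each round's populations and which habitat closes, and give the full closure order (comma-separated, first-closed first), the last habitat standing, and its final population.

Round 1: Briarlake=10 Cedarfen=5 Greywater=14 Juniper=25 → close Juniper (overflow 16)
  25÷3 = 8 each, +1 to first 1
Round 2: Briarlake=19 Cedarfen=13 Greywater=22 → close Briarlake (overflow 10)
  19÷2 = 9 each, +1 to first 1
Round 3: Cedarfen=23 Greywater=31 → close Cedarfen (overflow 17)
  23÷1 = 23 each, +1 to first 0

Closure order: Juniper, Briarlake, Cedarfen
Last habitat: Greywater with 54 animals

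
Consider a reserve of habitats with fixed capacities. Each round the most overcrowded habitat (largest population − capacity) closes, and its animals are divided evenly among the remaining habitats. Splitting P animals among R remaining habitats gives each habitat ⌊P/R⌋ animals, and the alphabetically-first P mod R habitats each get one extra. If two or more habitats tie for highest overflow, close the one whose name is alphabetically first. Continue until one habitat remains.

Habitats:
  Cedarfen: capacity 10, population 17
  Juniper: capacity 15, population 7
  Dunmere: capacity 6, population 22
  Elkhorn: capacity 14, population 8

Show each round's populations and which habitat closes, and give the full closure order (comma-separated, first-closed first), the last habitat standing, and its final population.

Round 1: Cedarfen=17 Dunmere=22 Elkhorn=8 Juniper=7 → close Dunmere (overflow 16)
  22÷3 = 7 each, +1 to first 1
Round 2: Cedarfen=25 Elkhorn=15 Juniper=14 → close Cedarfen (overflow 15)
  25÷2 = 12 each, +1 to first 1
Round 3: Elkhorn=28 Juniper=26 → close Elkhorn (overflow 14)
  28÷1 = 28 each, +1 to first 0

Closure order: Dunmere, Cedarfen, Elkhorn
Last habitat: Juniper with 54 animals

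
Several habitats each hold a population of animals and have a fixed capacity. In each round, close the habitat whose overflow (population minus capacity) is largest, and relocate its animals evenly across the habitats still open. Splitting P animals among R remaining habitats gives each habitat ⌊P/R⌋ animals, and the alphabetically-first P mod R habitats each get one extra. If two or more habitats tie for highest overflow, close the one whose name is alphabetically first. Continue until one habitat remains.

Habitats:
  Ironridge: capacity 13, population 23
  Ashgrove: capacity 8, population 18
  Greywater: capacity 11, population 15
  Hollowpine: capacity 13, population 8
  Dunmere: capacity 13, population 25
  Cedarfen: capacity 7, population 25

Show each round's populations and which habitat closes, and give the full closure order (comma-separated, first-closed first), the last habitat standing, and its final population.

Closure order: Cedarfen, Dunmere, Ashgrove, Ironridge, Greywater
Last habitat: Hollowpine with 114 animals

Round 1: Ashgrove=18 Cedarfen=25 Dunmere=25 Greywater=15 Hollowpine=8 Ironridge=23 → close Cedarfen (overflow 18)
  25÷5 = 5 each, +1 to first 0
Round 2: Ashgrove=23 Dunmere=30 Greywater=20 Hollowpine=13 Ironridge=28 → close Dunmere (overflow 17)
  30÷4 = 7 each, +1 to first 2
Round 3: Ashgrove=31 Greywater=28 Hollowpine=20 Ironridge=35 → close Ashgrove (overflow 23)
  31÷3 = 10 each, +1 to first 1
Round 4: Greywater=39 Hollowpine=30 Ironridge=45 → close Ironridge (overflow 32)
  45÷2 = 22 each, +1 to first 1
Round 5: Greywater=62 Hollowpine=52 → close Greywater (overflow 51)
  62÷1 = 62 each, +1 to first 0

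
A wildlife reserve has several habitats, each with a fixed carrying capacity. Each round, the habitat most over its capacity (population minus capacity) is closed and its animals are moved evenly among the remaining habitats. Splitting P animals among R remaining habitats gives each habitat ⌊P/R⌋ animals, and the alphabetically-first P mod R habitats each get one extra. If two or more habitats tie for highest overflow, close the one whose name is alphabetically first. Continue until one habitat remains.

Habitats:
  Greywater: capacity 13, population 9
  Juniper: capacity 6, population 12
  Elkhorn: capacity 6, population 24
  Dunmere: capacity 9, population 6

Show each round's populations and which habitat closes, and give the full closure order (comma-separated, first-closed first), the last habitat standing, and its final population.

Closure order: Elkhorn, Juniper, Dunmere
Last habitat: Greywater with 51 animals

Round 1: Dunmere=6 Elkhorn=24 Greywater=9 Juniper=12 → close Elkhorn (overflow 18)
  24÷3 = 8 each, +1 to first 0
Round 2: Dunmere=14 Greywater=17 Juniper=20 → close Juniper (overflow 14)
  20÷2 = 10 each, +1 to first 0
Round 3: Dunmere=24 Greywater=27 → close Dunmere (overflow 15)
  24÷1 = 24 each, +1 to first 0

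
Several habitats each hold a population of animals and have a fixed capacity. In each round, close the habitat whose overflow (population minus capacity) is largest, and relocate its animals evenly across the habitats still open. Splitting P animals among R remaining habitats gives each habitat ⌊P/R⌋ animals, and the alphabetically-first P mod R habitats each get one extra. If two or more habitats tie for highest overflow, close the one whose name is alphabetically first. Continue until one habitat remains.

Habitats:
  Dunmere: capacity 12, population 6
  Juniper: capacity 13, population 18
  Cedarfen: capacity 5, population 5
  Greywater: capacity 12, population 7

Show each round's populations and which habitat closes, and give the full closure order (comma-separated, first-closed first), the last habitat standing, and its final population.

Round 1: Cedarfen=5 Dunmere=6 Greywater=7 Juniper=18 → close Juniper (overflow 5)
  18÷3 = 6 each, +1 to first 0
Round 2: Cedarfen=11 Dunmere=12 Greywater=13 → close Cedarfen (overflow 6)
  11÷2 = 5 each, +1 to first 1
Round 3: Dunmere=18 Greywater=18 → close Dunmere (overflow 6)
  18÷1 = 18 each, +1 to first 0

Closure order: Juniper, Cedarfen, Dunmere
Last habitat: Greywater with 36 animals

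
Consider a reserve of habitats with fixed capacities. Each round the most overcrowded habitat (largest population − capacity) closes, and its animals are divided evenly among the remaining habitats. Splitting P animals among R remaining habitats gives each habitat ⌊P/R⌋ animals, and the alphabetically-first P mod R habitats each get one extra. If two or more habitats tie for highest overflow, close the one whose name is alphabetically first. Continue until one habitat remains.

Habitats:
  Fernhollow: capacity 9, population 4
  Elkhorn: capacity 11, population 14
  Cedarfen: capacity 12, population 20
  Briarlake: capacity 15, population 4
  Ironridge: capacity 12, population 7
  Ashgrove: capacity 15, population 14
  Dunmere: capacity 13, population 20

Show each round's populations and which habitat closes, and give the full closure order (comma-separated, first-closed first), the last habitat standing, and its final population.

Closure order: Cedarfen, Dunmere, Elkhorn, Ashgrove, Fernhollow, Ironridge
Last habitat: Briarlake with 83 animals

Round 1: Ashgrove=14 Briarlake=4 Cedarfen=20 Dunmere=20 Elkhorn=14 Fernhollow=4 Ironridge=7 → close Cedarfen (overflow 8)
  20÷6 = 3 each, +1 to first 2
Round 2: Ashgrove=18 Briarlake=8 Dunmere=23 Elkhorn=17 Fernhollow=7 Ironridge=10 → close Dunmere (overflow 10)
  23÷5 = 4 each, +1 to first 3
Round 3: Ashgrove=23 Briarlake=13 Elkhorn=22 Fernhollow=11 Ironridge=14 → close Elkhorn (overflow 11)
  22÷4 = 5 each, +1 to first 2
Round 4: Ashgrove=29 Briarlake=19 Fernhollow=16 Ironridge=19 → close Ashgrove (overflow 14)
  29÷3 = 9 each, +1 to first 2
Round 5: Briarlake=29 Fernhollow=26 Ironridge=28 → close Fernhollow (overflow 17)
  26÷2 = 13 each, +1 to first 0
Round 6: Briarlake=42 Ironridge=41 → close Ironridge (overflow 29)
  41÷1 = 41 each, +1 to first 0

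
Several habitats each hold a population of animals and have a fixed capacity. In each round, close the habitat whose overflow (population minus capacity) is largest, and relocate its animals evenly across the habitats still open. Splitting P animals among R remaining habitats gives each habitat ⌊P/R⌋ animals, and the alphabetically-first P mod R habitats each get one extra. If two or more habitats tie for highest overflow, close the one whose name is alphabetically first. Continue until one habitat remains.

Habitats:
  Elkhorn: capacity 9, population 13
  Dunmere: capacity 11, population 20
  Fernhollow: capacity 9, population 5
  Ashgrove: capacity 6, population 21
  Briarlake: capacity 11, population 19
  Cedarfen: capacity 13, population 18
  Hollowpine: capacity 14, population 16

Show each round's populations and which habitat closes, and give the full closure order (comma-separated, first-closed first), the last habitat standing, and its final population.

Round 1: Ashgrove=21 Briarlake=19 Cedarfen=18 Dunmere=20 Elkhorn=13 Fernhollow=5 Hollowpine=16 → close Ashgrove (overflow 15)
  21÷6 = 3 each, +1 to first 3
Round 2: Briarlake=23 Cedarfen=22 Dunmere=24 Elkhorn=16 Fernhollow=8 Hollowpine=19 → close Dunmere (overflow 13)
  24÷5 = 4 each, +1 to first 4
Round 3: Briarlake=28 Cedarfen=27 Elkhorn=21 Fernhollow=13 Hollowpine=23 → close Briarlake (overflow 17)
  28÷4 = 7 each, +1 to first 0
Round 4: Cedarfen=34 Elkhorn=28 Fernhollow=20 Hollowpine=30 → close Cedarfen (overflow 21)
  34÷3 = 11 each, +1 to first 1
Round 5: Elkhorn=40 Fernhollow=31 Hollowpine=41 → close Elkhorn (overflow 31)
  40÷2 = 20 each, +1 to first 0
Round 6: Fernhollow=51 Hollowpine=61 → close Hollowpine (overflow 47)
  61÷1 = 61 each, +1 to first 0

Closure order: Ashgrove, Dunmere, Briarlake, Cedarfen, Elkhorn, Hollowpine
Last habitat: Fernhollow with 112 animals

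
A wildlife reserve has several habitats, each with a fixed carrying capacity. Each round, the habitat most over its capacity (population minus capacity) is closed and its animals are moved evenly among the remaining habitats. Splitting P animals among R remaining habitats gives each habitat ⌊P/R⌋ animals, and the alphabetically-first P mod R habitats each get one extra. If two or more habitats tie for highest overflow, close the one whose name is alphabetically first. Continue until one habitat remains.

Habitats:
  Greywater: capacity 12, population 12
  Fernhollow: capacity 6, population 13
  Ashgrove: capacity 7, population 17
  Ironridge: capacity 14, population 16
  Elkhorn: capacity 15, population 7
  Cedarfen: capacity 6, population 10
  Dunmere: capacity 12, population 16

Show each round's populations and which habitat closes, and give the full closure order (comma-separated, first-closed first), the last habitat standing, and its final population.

Round 1: Ashgrove=17 Cedarfen=10 Dunmere=16 Elkhorn=7 Fernhollow=13 Greywater=12 Ironridge=16 → close Ashgrove (overflow 10)
  17÷6 = 2 each, +1 to first 5
Round 2: Cedarfen=13 Dunmere=19 Elkhorn=10 Fernhollow=16 Greywater=15 Ironridge=18 → close Fernhollow (overflow 10)
  16÷5 = 3 each, +1 to first 1
Round 3: Cedarfen=17 Dunmere=22 Elkhorn=13 Greywater=18 Ironridge=21 → close Cedarfen (overflow 11)
  17÷4 = 4 each, +1 to first 1
Round 4: Dunmere=27 Elkhorn=17 Greywater=22 Ironridge=25 → close Dunmere (overflow 15)
  27÷3 = 9 each, +1 to first 0
Round 5: Elkhorn=26 Greywater=31 Ironridge=34 → close Ironridge (overflow 20)
  34÷2 = 17 each, +1 to first 0
Round 6: Elkhorn=43 Greywater=48 → close Greywater (overflow 36)
  48÷1 = 48 each, +1 to first 0

Closure order: Ashgrove, Fernhollow, Cedarfen, Dunmere, Ironridge, Greywater
Last habitat: Elkhorn with 91 animals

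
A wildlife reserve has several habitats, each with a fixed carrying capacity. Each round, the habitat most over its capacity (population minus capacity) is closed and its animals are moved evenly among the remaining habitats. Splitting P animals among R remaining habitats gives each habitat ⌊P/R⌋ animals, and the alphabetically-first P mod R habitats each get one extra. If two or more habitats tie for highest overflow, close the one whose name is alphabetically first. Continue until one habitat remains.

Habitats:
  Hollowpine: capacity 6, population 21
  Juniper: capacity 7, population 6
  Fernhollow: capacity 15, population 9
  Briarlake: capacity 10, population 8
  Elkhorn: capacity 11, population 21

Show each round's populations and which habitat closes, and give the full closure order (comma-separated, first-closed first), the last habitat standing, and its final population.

Closure order: Hollowpine, Elkhorn, Briarlake, Juniper
Last habitat: Fernhollow with 65 animals

Round 1: Briarlake=8 Elkhorn=21 Fernhollow=9 Hollowpine=21 Juniper=6 → close Hollowpine (overflow 15)
  21÷4 = 5 each, +1 to first 1
Round 2: Briarlake=14 Elkhorn=26 Fernhollow=14 Juniper=11 → close Elkhorn (overflow 15)
  26÷3 = 8 each, +1 to first 2
Round 3: Briarlake=23 Fernhollow=23 Juniper=19 → close Briarlake (overflow 13)
  23÷2 = 11 each, +1 to first 1
Round 4: Fernhollow=35 Juniper=30 → close Juniper (overflow 23)
  30÷1 = 30 each, +1 to first 0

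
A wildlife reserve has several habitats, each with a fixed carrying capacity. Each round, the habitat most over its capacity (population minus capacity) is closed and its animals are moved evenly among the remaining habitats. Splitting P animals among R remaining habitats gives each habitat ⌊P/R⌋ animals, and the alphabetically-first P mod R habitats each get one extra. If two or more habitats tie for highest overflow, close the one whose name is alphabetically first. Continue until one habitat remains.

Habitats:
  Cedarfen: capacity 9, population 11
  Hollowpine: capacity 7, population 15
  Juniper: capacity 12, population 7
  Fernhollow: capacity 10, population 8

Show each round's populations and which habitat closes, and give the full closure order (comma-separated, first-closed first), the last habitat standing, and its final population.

Round 1: Cedarfen=11 Fernhollow=8 Hollowpine=15 Juniper=7 → close Hollowpine (overflow 8)
  15÷3 = 5 each, +1 to first 0
Round 2: Cedarfen=16 Fernhollow=13 Juniper=12 → close Cedarfen (overflow 7)
  16÷2 = 8 each, +1 to first 0
Round 3: Fernhollow=21 Juniper=20 → close Fernhollow (overflow 11)
  21÷1 = 21 each, +1 to first 0

Closure order: Hollowpine, Cedarfen, Fernhollow
Last habitat: Juniper with 41 animals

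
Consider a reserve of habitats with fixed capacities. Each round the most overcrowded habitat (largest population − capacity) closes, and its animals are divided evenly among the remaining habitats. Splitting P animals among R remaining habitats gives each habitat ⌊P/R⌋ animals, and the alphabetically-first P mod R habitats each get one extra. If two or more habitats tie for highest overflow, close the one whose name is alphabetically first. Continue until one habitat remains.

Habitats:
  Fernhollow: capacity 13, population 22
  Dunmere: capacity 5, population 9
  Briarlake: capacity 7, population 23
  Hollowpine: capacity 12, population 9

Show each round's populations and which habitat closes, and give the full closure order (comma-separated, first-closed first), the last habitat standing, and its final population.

Round 1: Briarlake=23 Dunmere=9 Fernhollow=22 Hollowpine=9 → close Briarlake (overflow 16)
  23÷3 = 7 each, +1 to first 2
Round 2: Dunmere=17 Fernhollow=30 Hollowpine=16 → close Fernhollow (overflow 17)
  30÷2 = 15 each, +1 to first 0
Round 3: Dunmere=32 Hollowpine=31 → close Dunmere (overflow 27)
  32÷1 = 32 each, +1 to first 0

Closure order: Briarlake, Fernhollow, Dunmere
Last habitat: Hollowpine with 63 animals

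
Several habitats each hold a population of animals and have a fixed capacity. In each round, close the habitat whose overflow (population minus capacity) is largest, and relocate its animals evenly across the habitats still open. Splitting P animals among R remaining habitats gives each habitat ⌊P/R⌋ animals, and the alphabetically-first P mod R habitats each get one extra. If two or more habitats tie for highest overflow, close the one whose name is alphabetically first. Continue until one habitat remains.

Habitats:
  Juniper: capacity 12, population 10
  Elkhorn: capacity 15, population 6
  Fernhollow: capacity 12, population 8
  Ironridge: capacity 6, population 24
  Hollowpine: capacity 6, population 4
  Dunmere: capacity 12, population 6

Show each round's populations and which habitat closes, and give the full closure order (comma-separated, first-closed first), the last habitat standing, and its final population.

Closure order: Ironridge, Hollowpine, Juniper, Dunmere, Fernhollow
Last habitat: Elkhorn with 58 animals

Round 1: Dunmere=6 Elkhorn=6 Fernhollow=8 Hollowpine=4 Ironridge=24 Juniper=10 → close Ironridge (overflow 18)
  24÷5 = 4 each, +1 to first 4
Round 2: Dunmere=11 Elkhorn=11 Fernhollow=13 Hollowpine=9 Juniper=14 → close Hollowpine (overflow 3)
  9÷4 = 2 each, +1 to first 1
Round 3: Dunmere=14 Elkhorn=13 Fernhollow=15 Juniper=16 → close Juniper (overflow 4)
  16÷3 = 5 each, +1 to first 1
Round 4: Dunmere=20 Elkhorn=18 Fernhollow=20 → close Dunmere (overflow 8)
  20÷2 = 10 each, +1 to first 0
Round 5: Elkhorn=28 Fernhollow=30 → close Fernhollow (overflow 18)
  30÷1 = 30 each, +1 to first 0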